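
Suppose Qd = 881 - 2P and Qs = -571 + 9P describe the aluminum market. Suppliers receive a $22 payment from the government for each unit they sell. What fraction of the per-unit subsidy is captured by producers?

Producer share = 2/11

Pre-subsidy: 881 - 2P = -571 + 9P gives P* = 132, Q* = 617.
With the subsidy, sellers receive Ps = Pb + 22 for each unit, where Pb is the price buyers pay.
Supply in terms of Pb becomes Qs = -571 + 9(Pb + 22) = -373 + 9Pb. Setting this equal to demand: 881 - 2Pb = -373 + 9Pb, so Pb = 114.
Sellers receive Ps = 114 + 22 = 136; Q' = 881 − 2·114 = 653.
Buyers' price falls by P* − Pb = 132 − 114 = 18; sellers' price rises by Ps − P* = 136 − 132 = 4.
So producers capture 4/22 = 2/11 of each unit of subsidy.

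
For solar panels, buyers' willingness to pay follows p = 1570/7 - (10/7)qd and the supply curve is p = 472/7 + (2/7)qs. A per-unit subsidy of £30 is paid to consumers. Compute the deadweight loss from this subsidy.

Deadweight loss = £262.5

Pre-subsidy: 1570/7 - (10/7)q = 472/7 + (2/7)q gives q* = 91.5 and p* = 655/7.
With the rebate, buyers effectively pay pb = ps − 30, where ps is the price sellers receive.
On the curves, pb = 1570/7 - (10/7)q and ps = 472/7 + (2/7)q; the wedge ps − pb = 30 gives 472/7 + (2/7)q − (1570/7 - (10/7)q) = 30, so q' = 109.
Then pb = 1570/7 − (10/7)·109 = 480/7 and ps = 472/7 + (2/7)·109 = 690/7.
The subsidy expands output by 109 − 91.5 = 17.5 past the efficient level; on those units the gap between marginal cost and willingness to pay runs from 0 up to 30.
DWL = ½ × 30 × 17.5 = 262.5.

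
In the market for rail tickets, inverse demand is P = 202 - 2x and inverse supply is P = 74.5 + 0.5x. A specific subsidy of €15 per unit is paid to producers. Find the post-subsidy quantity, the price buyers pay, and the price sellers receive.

Pre-subsidy: 202 - 2x = 74.5 + 0.5x gives x* = 51 and P* = 100.
With the subsidy, sellers receive Ps = Pb + 15 for each unit, where Pb is the price buyers pay.
On the curves, Pb = 202 - 2x and Ps = 74.5 + 0.5x; the wedge Ps − Pb = 15 gives 74.5 + 0.5x − (202 - 2x) = 15, so x' = 57.
Then Pb = 202 − 2·57 = 88 and Ps = 74.5 + 0.5·57 = 103.

x' = 57; buyers pay €88; sellers receive €103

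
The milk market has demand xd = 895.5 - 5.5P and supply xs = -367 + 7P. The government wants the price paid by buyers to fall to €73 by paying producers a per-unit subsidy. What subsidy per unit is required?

Required subsidy s = €50 per unit

At a buyer price of 73, quantity demanded is 895.5 − 5.5·73 = 494.
Sellers supply 494 only when they receive Ps with -367 + 7·Ps = 494, i.e. Ps = 123.
s = Ps − Pb = 123 − 73 = 50.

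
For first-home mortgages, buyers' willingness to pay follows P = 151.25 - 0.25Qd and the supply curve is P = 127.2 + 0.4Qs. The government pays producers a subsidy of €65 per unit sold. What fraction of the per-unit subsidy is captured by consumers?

Consumer share = 5/13

Pre-subsidy: 151.25 - 0.25Q = 127.2 + 0.4Q gives Q* = 37 and P* = 142.
With the subsidy, sellers receive Ps = Pb + 65 for each unit, where Pb is the price buyers pay.
On the curves, Pb = 151.25 - 0.25Q and Ps = 127.2 + 0.4Q; the wedge Ps − Pb = 65 gives 127.2 + 0.4Q − (151.25 - 0.25Q) = 65, so Q' = 137.
Then Pb = 151.25 − 0.25·137 = 117 and Ps = 127.2 + 0.4·137 = 182.
Buyers' price falls by P* − Pb = 142 − 117 = 25; sellers' price rises by Ps − P* = 182 − 142 = 40.
So consumers capture 25/65 = 5/13 of each unit of subsidy.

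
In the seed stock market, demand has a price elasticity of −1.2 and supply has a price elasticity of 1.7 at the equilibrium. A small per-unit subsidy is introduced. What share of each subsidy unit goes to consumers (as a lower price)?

For a small subsidy around the equilibrium, the benefit split depends on the relative slopes, which at a point are proportional to the elasticities.
Buyer share = εs/(εs + |εd|) = 1.7/(1.7 + 1.2) = 17/29; seller share = |εd|/(εs + |εd|) = 12/29.

Consumer share = 17/29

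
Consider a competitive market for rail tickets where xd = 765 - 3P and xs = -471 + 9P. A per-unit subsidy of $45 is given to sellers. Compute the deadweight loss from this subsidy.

Pre-subsidy: 765 - 3P = -471 + 9P gives P* = 103, x* = 456.
With the subsidy, sellers receive Ps = Pb + 45 for each unit, where Pb is the price buyers pay.
Supply in terms of Pb becomes xs = -471 + 9(Pb + 45) = -66 + 9Pb. Setting this equal to demand: 765 - 3Pb = -66 + 9Pb, so Pb = 69.25.
Sellers receive Ps = 69.25 + 45 = 114.25; x' = 765 − 3·69.25 = 557.25.
The subsidy expands output by 557.25 − 456 = 101.25 past the efficient level; on those units the gap between marginal cost and willingness to pay runs from 0 up to 45.
DWL = ½ × 45 × 101.25 = 2278.125.

Deadweight loss = $2278.125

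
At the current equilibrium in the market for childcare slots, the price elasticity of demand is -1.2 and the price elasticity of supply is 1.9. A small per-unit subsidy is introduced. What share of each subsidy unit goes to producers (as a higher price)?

Producer share = 12/31

For a small subsidy around the equilibrium, the benefit split depends on the relative slopes, which at a point are proportional to the elasticities.
Buyer share = εs/(εs + |εd|) = 1.9/(1.9 + 1.2) = 19/31; seller share = |εd|/(εs + |εd|) = 12/31.
So producers capture 12/31 of the subsidy.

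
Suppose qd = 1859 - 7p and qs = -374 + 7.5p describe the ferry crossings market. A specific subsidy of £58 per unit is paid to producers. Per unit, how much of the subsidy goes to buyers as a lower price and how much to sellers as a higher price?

Buyers gain £30 per unit; sellers gain £28 per unit

Pre-subsidy: 1859 - 7p = -374 + 7.5p gives p* = 154, q* = 781.
With the subsidy, sellers receive ps = pb + 58 for each unit, where pb is the price buyers pay.
Supply in terms of pb becomes qs = -374 + 7.5(pb + 58) = 61 + 7.5pb. Setting this equal to demand: 1859 - 7pb = 61 + 7.5pb, so pb = 124.
Sellers receive ps = 124 + 58 = 182; q' = 1859 − 7·124 = 991.
Buyers' price falls by p* − pb = 154 − 124 = 30; sellers' price rises by ps − p* = 182 − 154 = 28.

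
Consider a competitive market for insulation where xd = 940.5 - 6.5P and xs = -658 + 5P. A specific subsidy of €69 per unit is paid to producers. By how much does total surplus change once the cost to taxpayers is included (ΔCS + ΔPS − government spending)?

Pre-subsidy: 940.5 - 6.5P = -658 + 5P gives P* = 139, x* = 37.
With the subsidy, sellers receive Ps = Pb + 69 for each unit, where Pb is the price buyers pay.
Supply in terms of Pb becomes xs = -658 + 5(Pb + 69) = -313 + 5Pb. Setting this equal to demand: 940.5 - 6.5Pb = -313 + 5Pb, so Pb = 109.
Sellers receive Ps = 109 + 69 = 178; x' = 940.5 − 6.5·109 = 232.
ΔCS = ½(37 + 232)(139 − 109) = 4035; ΔPS = ½(37 + 232)(178 − 139) = 5245.5.
Government spending = 69 × 232 = 16008.
Net change = 4035 + 5245.5 − 16008 = -6727.5. The loss equals the DWL triangle ½·69·195.

Net change in total surplus = -€6727.5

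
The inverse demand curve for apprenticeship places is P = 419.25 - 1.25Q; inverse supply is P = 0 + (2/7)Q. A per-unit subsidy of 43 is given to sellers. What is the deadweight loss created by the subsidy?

Pre-subsidy: 419.25 - 1.25Q = 0 + (2/7)Q gives Q* = 273 and P* = 78.
With the subsidy, sellers receive Ps = Pb + 43 for each unit, where Pb is the price buyers pay.
On the curves, Pb = 419.25 - 1.25Q and Ps = 0 + (2/7)Q; the wedge Ps − Pb = 43 gives 0 + (2/7)Q − (419.25 - 1.25Q) = 43, so Q' = 301.
Then Pb = 419.25 − 1.25·301 = 43 and Ps = 0 + (2/7)·301 = 86.
The subsidy expands output by 301 − 273 = 28 past the efficient level; on those units the gap between marginal cost and willingness to pay runs from 0 up to 43.
DWL = ½ × 43 × 28 = 602.

Deadweight loss = 602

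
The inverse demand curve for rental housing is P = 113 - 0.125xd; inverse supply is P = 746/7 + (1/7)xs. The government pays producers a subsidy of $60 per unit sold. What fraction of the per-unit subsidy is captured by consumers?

Pre-subsidy: 113 - 0.125x = 746/7 + (1/7)x gives x* = 24 and P* = 110.
With the subsidy, sellers receive Ps = Pb + 60 for each unit, where Pb is the price buyers pay.
On the curves, Pb = 113 - 0.125x and Ps = 746/7 + (1/7)x; the wedge Ps − Pb = 60 gives 746/7 + (1/7)x − (113 - 0.125x) = 60, so x' = 248.
Then Pb = 113 − 0.125·248 = 82 and Ps = 746/7 + (1/7)·248 = 142.
Buyers' price falls by P* − Pb = 110 − 82 = 28; sellers' price rises by Ps − P* = 142 − 110 = 32.
So consumers capture 28/60 = 7/15 of each unit of subsidy.

Consumer share = 7/15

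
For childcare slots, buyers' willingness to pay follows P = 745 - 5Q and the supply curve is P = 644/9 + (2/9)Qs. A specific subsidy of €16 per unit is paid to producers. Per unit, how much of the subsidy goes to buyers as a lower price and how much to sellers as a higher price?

Pre-subsidy: 745 - 5Q = 644/9 + (2/9)Q gives Q* = 6061/47 and P* = 4710/47.
With the subsidy, sellers receive Ps = Pb + 16 for each unit, where Pb is the price buyers pay.
On the curves, Pb = 745 - 5Q and Ps = 644/9 + (2/9)Q; the wedge Ps − Pb = 16 gives 644/9 + (2/9)Q − (745 - 5Q) = 16, so Q' = 6205/47.
Then Pb = 745 − 5·(6205/47) = 3990/47 and Ps = 644/9 + (2/9)·(6205/47) = 4742/47.
Buyers' price falls by P* − Pb = 4710/47 − 3990/47 = 720/47; sellers' price rises by Ps − P* = 4742/47 − 4710/47 = 32/47.

Buyers gain 720/47 per unit; sellers gain 32/47 per unit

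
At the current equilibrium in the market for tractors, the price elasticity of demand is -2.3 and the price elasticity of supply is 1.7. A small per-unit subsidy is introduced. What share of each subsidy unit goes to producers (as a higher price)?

Producer share = 0.575

For a small subsidy around the equilibrium, the benefit split depends on the relative slopes, which at a point are proportional to the elasticities.
Buyer share = εs/(εs + |εd|) = 1.7/(1.7 + 2.3) = 0.425; seller share = |εd|/(εs + |εd|) = 0.575.
So producers capture 0.575 of the subsidy.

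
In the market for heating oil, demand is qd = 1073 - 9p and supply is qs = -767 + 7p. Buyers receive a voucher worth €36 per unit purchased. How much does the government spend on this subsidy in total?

Pre-subsidy: 1073 - 9p = -767 + 7p gives p* = 115, q* = 38.
With the rebate, buyers effectively pay pb = ps − 36, where ps is the price sellers receive.
Demand in terms of ps becomes qd = 1073 − 9(ps − 36) = 1397 - 9ps. Setting this equal to supply: 1397 - 9ps = -767 + 7ps, so ps = 135.25.
Buyers pay pb = 135.25 − 36 = 99.25; q' = -767 + 7·135.25 = 179.75.
Government outlay = subsidy × quantity = 36 × 179.75 = 6471.

Government cost = €6471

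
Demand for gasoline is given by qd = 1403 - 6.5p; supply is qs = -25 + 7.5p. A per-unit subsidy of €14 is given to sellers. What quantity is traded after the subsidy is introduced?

q' = 788.75

Pre-subsidy: 1403 - 6.5p = -25 + 7.5p gives p* = 102, q* = 740.
With the subsidy, sellers receive ps = pb + 14 for each unit, where pb is the price buyers pay.
Supply in terms of pb becomes qs = -25 + 7.5(pb + 14) = 80 + 7.5pb. Setting this equal to demand: 1403 - 6.5pb = 80 + 7.5pb, so pb = 94.5.
Sellers receive ps = 94.5 + 14 = 108.5; q' = 1403 − 6.5·94.5 = 788.75.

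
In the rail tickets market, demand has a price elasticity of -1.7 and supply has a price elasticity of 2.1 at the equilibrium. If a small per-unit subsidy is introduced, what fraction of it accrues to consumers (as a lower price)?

For a small subsidy around the equilibrium, the benefit split depends on the relative slopes, which at a point are proportional to the elasticities.
Buyer share = εs/(εs + |εd|) = 2.1/(2.1 + 1.7) = 21/38; seller share = |εd|/(εs + |εd|) = 17/38.

Consumer share = 21/38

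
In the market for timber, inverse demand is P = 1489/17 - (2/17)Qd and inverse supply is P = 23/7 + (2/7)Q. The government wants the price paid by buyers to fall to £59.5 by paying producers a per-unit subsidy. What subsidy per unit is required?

At a buyer price of 59.5, quantity demanded is 744.5 − 8.5·59.5 = 238.75.
Sellers supply 238.75 only when they receive Ps = 23/7 + (2/7)·238.75 = 71.5.
s = Ps − Pb = 71.5 − 59.5 = 12.

Required subsidy s = £12 per unit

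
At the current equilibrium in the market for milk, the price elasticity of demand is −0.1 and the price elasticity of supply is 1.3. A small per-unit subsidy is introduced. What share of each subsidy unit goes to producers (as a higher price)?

For a small subsidy around the equilibrium, the benefit split depends on the relative slopes, which at a point are proportional to the elasticities.
Buyer share = εs/(εs + |εd|) = 1.3/(1.3 + 0.1) = 13/14; seller share = |εd|/(εs + |εd|) = 1/14.
So producers capture 1/14 of the subsidy.

Producer share = 1/14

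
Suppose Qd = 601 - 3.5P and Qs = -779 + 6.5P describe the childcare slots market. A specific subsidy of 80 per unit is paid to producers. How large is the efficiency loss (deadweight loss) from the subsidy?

Deadweight loss = 7280

Pre-subsidy: 601 - 3.5P = -779 + 6.5P gives P* = 138, Q* = 118.
With the subsidy, sellers receive Ps = Pb + 80 for each unit, where Pb is the price buyers pay.
Supply in terms of Pb becomes Qs = -779 + 6.5(Pb + 80) = -259 + 6.5Pb. Setting this equal to demand: 601 - 3.5Pb = -259 + 6.5Pb, so Pb = 86.
Sellers receive Ps = 86 + 80 = 166; Q' = 601 − 3.5·86 = 300.
The subsidy expands output by 300 − 118 = 182 past the efficient level; on those units the gap between marginal cost and willingness to pay runs from 0 up to 80.
DWL = ½ × 80 × 182 = 7280.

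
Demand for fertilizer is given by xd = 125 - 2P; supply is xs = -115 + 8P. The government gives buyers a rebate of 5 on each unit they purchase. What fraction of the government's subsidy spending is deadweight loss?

Pre-subsidy: 125 - 2P = -115 + 8P gives P* = 24, x* = 77.
With the rebate, buyers effectively pay Pb = Ps − 5, where Ps is the price sellers receive.
Demand in terms of Ps becomes xd = 125 − 2(Ps − 5) = 135 - 2Ps. Setting this equal to supply: 135 - 2Ps = -115 + 8Ps, so Ps = 25.
Buyers pay Pb = 25 − 5 = 20; x' = -115 + 8·25 = 85.
ΔCS = ½(77 + 85)(24 − 20) = 324; ΔPS = ½(77 + 85)(25 − 24) = 81.
Government spending = 5 × 85 = 425.
DWL = ½ × 5 × (85 − 77) = 20; fraction = 20 / 425 = 4/85.

DWL / government spending = 4/85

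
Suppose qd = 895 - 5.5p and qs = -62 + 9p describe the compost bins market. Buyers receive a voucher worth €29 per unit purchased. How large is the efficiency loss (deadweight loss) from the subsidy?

Deadweight loss = €1435.5

Pre-subsidy: 895 - 5.5p = -62 + 9p gives p* = 66, q* = 532.
With the rebate, buyers effectively pay pb = ps − 29, where ps is the price sellers receive.
Demand in terms of ps becomes qd = 895 − 5.5(ps − 29) = 1054.5 - 5.5ps. Setting this equal to supply: 1054.5 - 5.5ps = -62 + 9ps, so ps = 77.
Buyers pay pb = 77 − 29 = 48; q' = -62 + 9·77 = 631.
The subsidy expands output by 631 − 532 = 99 past the efficient level; on those units the gap between marginal cost and willingness to pay runs from 0 up to 29.
DWL = ½ × 29 × 99 = 1435.5.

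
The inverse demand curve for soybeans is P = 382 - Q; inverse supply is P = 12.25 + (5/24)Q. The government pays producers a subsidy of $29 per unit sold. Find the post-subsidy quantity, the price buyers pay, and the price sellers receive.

Pre-subsidy: 382 - Q = 12.25 + (5/24)Q gives Q* = 306 and P* = 76.
With the subsidy, sellers receive Ps = Pb + 29 for each unit, where Pb is the price buyers pay.
On the curves, Pb = 382 - Q and Ps = 12.25 + (5/24)Q; the wedge Ps − Pb = 29 gives 12.25 + (5/24)Q − (382 - Q) = 29, so Q' = 330.
Then Pb = 382 − 1·330 = 52 and Ps = 12.25 + (5/24)·330 = 81.

Q' = 330; buyers pay $52; sellers receive $81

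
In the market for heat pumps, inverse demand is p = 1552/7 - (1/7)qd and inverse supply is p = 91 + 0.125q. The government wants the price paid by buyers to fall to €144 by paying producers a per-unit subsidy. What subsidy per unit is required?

Required subsidy s = €15 per unit

At a buyer price of 144, quantity demanded is 1552 − 7·144 = 544.
Sellers supply 544 only when they receive ps = 91 + 0.125·544 = 159.
s = ps − pb = 159 − 144 = 15.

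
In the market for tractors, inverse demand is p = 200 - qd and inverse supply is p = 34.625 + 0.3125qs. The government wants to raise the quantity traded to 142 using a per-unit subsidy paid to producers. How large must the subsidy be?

Required subsidy s = 21 per unit

At q = 142, from the demand curve buyers pay pb = 200 − 1·142 = 58; from the supply curve sellers need ps = 34.625 + 0.3125·142 = 79.
The subsidy must fill the gap: s = ps − pb = 79 − 58 = 21.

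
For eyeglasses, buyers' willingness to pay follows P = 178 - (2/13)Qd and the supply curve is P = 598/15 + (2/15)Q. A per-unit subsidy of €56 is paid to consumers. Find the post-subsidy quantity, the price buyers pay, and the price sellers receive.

Pre-subsidy: 178 - (2/13)Q = 598/15 + (2/15)Q gives Q* = 481 and P* = 104.
With the rebate, buyers effectively pay Pb = Ps − 56, where Ps is the price sellers receive.
On the curves, Pb = 178 - (2/13)Q and Ps = 598/15 + (2/15)Q; the wedge Ps − Pb = 56 gives 598/15 + (2/15)Q − (178 - (2/13)Q) = 56, so Q' = 676.
Then Pb = 178 − (2/13)·676 = 74 and Ps = 598/15 + (2/15)·676 = 130.

Q' = 676; buyers pay €74; sellers receive €130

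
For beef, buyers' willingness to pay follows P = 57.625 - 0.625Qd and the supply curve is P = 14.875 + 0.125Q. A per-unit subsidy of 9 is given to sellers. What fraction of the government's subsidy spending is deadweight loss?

Pre-subsidy: 57.625 - 0.625Q = 14.875 + 0.125Q gives Q* = 57 and P* = 22.
With the subsidy, sellers receive Ps = Pb + 9 for each unit, where Pb is the price buyers pay.
On the curves, Pb = 57.625 - 0.625Q and Ps = 14.875 + 0.125Q; the wedge Ps − Pb = 9 gives 14.875 + 0.125Q − (57.625 - 0.625Q) = 9, so Q' = 69.
Then Pb = 57.625 − 0.625·69 = 14.5 and Ps = 14.875 + 0.125·69 = 23.5.
ΔCS = ½(57 + 69)(22 − 14.5) = 472.5; ΔPS = ½(57 + 69)(23.5 − 22) = 94.5.
Government spending = 9 × 69 = 621.
DWL = ½ × 9 × (69 − 57) = 54; fraction = 54 / 621 = 2/23.

DWL / government spending = 2/23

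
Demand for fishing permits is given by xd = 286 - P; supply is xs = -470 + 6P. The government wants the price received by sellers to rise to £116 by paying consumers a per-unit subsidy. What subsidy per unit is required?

Required subsidy s = £56 per unit

At a seller price of 116, quantity supplied is -470 + 6·116 = 226.
Buyers absorb 226 only when they pay Pb with 286 − 1·Pb = 226, i.e. Pb = 60.
s = Ps − Pb = 116 − 60 = 56.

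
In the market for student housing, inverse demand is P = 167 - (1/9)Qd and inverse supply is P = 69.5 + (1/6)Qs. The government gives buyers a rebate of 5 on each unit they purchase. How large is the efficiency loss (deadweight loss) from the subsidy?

Deadweight loss = 45

Pre-subsidy: 167 - (1/9)Q = 69.5 + (1/6)Q gives Q* = 351 and P* = 128.
With the rebate, buyers effectively pay Pb = Ps − 5, where Ps is the price sellers receive.
On the curves, Pb = 167 - (1/9)Q and Ps = 69.5 + (1/6)Q; the wedge Ps − Pb = 5 gives 69.5 + (1/6)Q − (167 - (1/9)Q) = 5, so Q' = 369.
Then Pb = 167 − (1/9)·369 = 126 and Ps = 69.5 + (1/6)·369 = 131.
The subsidy expands output by 369 − 351 = 18 past the efficient level; on those units the gap between marginal cost and willingness to pay runs from 0 up to 5.
DWL = ½ × 5 × 18 = 45.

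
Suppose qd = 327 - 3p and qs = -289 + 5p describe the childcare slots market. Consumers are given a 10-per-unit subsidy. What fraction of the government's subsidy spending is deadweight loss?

DWL / government spending = 25/306

Pre-subsidy: 327 - 3p = -289 + 5p gives p* = 77, q* = 96.
With the rebate, buyers effectively pay pb = ps − 10, where ps is the price sellers receive.
Demand in terms of ps becomes qd = 327 − 3(ps − 10) = 357 - 3ps. Setting this equal to supply: 357 - 3ps = -289 + 5ps, so ps = 80.75.
Buyers pay pb = 80.75 − 10 = 70.75; q' = -289 + 5·80.75 = 114.75.
ΔCS = ½(96 + 114.75)(77 − 70.75) = 658.59375; ΔPS = ½(96 + 114.75)(80.75 − 77) = 395.15625.
Government spending = 10 × 114.75 = 1147.5.
DWL = ½ × 10 × (114.75 − 96) = 93.75; fraction = 93.75 / 1147.5 = 25/306.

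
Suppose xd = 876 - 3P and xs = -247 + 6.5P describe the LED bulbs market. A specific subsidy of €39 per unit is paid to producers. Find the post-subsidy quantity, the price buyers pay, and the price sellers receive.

Pre-subsidy: 876 - 3P = -247 + 6.5P gives P* = 2246/19, x* = 9906/19.
With the subsidy, sellers receive Ps = Pb + 39 for each unit, where Pb is the price buyers pay.
Supply in terms of Pb becomes xs = -247 + 6.5(Pb + 39) = 6.5 + 6.5Pb. Setting this equal to demand: 876 - 3Pb = 6.5 + 6.5Pb, so Pb = 1739/19.
Sellers receive Ps = 1739/19 + 39 = 2480/19; x' = 876 − 3·(1739/19) = 11427/19.

x' = 11427/19; buyers pay 1739/19; sellers receive 2480/19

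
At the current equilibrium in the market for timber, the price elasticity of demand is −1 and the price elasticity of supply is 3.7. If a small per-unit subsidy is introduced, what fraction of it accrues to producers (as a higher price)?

For a small subsidy around the equilibrium, the benefit split depends on the relative slopes, which at a point are proportional to the elasticities.
Buyer share = εs/(εs + |εd|) = 3.7/(3.7 + 1) = 37/47; seller share = |εd|/(εs + |εd|) = 10/47.
So producers capture 10/47 of the subsidy.

Producer share = 10/47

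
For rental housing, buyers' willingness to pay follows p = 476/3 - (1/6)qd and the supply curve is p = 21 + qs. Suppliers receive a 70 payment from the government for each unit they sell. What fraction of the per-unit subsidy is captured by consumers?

Consumer share = 1/7

Pre-subsidy: 476/3 - (1/6)q = 21 + q gives q* = 118 and p* = 139.
With the subsidy, sellers receive ps = pb + 70 for each unit, where pb is the price buyers pay.
On the curves, pb = 476/3 - (1/6)q and ps = 21 + q; the wedge ps − pb = 70 gives 21 + q − (476/3 - (1/6)q) = 70, so q' = 178.
Then pb = 476/3 − (1/6)·178 = 129 and ps = 21 + 1·178 = 199.
Buyers' price falls by p* − pb = 139 − 129 = 10; sellers' price rises by ps − p* = 199 − 139 = 60.
So consumers capture 10/70 = 1/7 of each unit of subsidy.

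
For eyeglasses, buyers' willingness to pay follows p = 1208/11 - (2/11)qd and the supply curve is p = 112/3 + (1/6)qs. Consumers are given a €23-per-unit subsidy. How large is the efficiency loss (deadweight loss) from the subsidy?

Pre-subsidy: 1208/11 - (2/11)q = 112/3 + (1/6)q gives q* = 208 and p* = 72.
With the rebate, buyers effectively pay pb = ps − 23, where ps is the price sellers receive.
On the curves, pb = 1208/11 - (2/11)q and ps = 112/3 + (1/6)q; the wedge ps − pb = 23 gives 112/3 + (1/6)q − (1208/11 - (2/11)q) = 23, so q' = 274.
Then pb = 1208/11 − (2/11)·274 = 60 and ps = 112/3 + (1/6)·274 = 83.
The subsidy expands output by 274 − 208 = 66 past the efficient level; on those units the gap between marginal cost and willingness to pay runs from 0 up to 23.
DWL = ½ × 23 × 66 = 759.

Deadweight loss = €759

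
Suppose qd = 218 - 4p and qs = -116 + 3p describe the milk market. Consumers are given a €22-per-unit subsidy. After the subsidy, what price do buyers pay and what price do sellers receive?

Buyers pay 268/7; sellers receive 422/7

Pre-subsidy: 218 - 4p = -116 + 3p gives p* = 334/7, q* = 190/7.
With the rebate, buyers effectively pay pb = ps − 22, where ps is the price sellers receive.
Demand in terms of ps becomes qd = 218 − 4(ps − 22) = 306 - 4ps. Setting this equal to supply: 306 - 4ps = -116 + 3ps, so ps = 422/7.
Buyers pay pb = 422/7 − 22 = 268/7; q' = -116 + 3·(422/7) = 454/7.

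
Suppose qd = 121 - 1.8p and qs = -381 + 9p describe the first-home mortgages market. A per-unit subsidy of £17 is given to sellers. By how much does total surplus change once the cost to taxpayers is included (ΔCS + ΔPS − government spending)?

Pre-subsidy: 121 - 1.8p = -381 + 9p gives p* = 1255/27, q* = 112/3.
With the subsidy, sellers receive ps = pb + 17 for each unit, where pb is the price buyers pay.
Supply in terms of pb becomes qs = -381 + 9(pb + 17) = -228 + 9pb. Setting this equal to demand: 121 - 1.8pb = -228 + 9pb, so pb = 1745/54.
Sellers receive ps = 1745/54 + 17 = 2663/54; q' = 121 − 1.8·(1745/54) = 377/6.
ΔCS = ½(112/3 + 377/6)(1255/27 − 1745/54) = 51085/72; ΔPS = ½(112/3 + 377/6)(2663/54 − 1255/27) = 10217/72.
Government spending = 17 × 377/6 = 6409/6.
Net change = 51085/72 + 10217/72 − 6409/6 = -216.75. The loss equals the DWL triangle ½·17·25.5.

Net change in total surplus = -£216.75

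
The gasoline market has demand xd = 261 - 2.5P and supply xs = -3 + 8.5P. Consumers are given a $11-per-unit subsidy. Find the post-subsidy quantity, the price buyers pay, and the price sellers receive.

Pre-subsidy: 261 - 2.5P = -3 + 8.5P gives P* = 24, x* = 201.
With the rebate, buyers effectively pay Pb = Ps − 11, where Ps is the price sellers receive.
Demand in terms of Ps becomes xd = 261 − 2.5(Ps − 11) = 288.5 - 2.5Ps. Setting this equal to supply: 288.5 - 2.5Ps = -3 + 8.5Ps, so Ps = 26.5.
Buyers pay Pb = 26.5 − 11 = 15.5; x' = -3 + 8.5·26.5 = 222.25.

x' = 222.25; buyers pay $15.5; sellers receive $26.5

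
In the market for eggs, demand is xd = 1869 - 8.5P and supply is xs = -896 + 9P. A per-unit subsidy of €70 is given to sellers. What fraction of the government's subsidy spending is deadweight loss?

Pre-subsidy: 1869 - 8.5P = -896 + 9P gives P* = 158, x* = 526.
With the subsidy, sellers receive Ps = Pb + 70 for each unit, where Pb is the price buyers pay.
Supply in terms of Pb becomes xs = -896 + 9(Pb + 70) = -266 + 9Pb. Setting this equal to demand: 1869 - 8.5Pb = -266 + 9Pb, so Pb = 122.
Sellers receive Ps = 122 + 70 = 192; x' = 1869 − 8.5·122 = 832.
ΔCS = ½(526 + 832)(158 − 122) = 24444; ΔPS = ½(526 + 832)(192 − 158) = 23086.
Government spending = 70 × 832 = 58240.
DWL = ½ × 70 × (832 − 526) = 10710; fraction = 10710 / 58240 = 153/832.

DWL / government spending = 153/832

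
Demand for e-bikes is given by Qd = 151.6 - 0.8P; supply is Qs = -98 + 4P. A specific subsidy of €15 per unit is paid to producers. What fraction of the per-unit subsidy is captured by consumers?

Consumer share = 5/6

Pre-subsidy: 151.6 - 0.8P = -98 + 4P gives P* = 52, Q* = 110.
With the subsidy, sellers receive Ps = Pb + 15 for each unit, where Pb is the price buyers pay.
Supply in terms of Pb becomes Qs = -98 + 4(Pb + 15) = -38 + 4Pb. Setting this equal to demand: 151.6 - 0.8Pb = -38 + 4Pb, so Pb = 39.5.
Sellers receive Ps = 39.5 + 15 = 54.5; Q' = 151.6 − 0.8·39.5 = 120.
Buyers' price falls by P* − Pb = 52 − 39.5 = 12.5; sellers' price rises by Ps − P* = 54.5 − 52 = 2.5.
So consumers capture 12.5/15 = 5/6 of each unit of subsidy.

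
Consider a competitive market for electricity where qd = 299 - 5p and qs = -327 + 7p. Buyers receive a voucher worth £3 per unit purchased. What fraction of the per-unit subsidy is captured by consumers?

Pre-subsidy: 299 - 5p = -327 + 7p gives p* = 313/6, q* = 229/6.
With the rebate, buyers effectively pay pb = ps − 3, where ps is the price sellers receive.
Demand in terms of ps becomes qd = 299 − 5(ps − 3) = 314 - 5ps. Setting this equal to supply: 314 - 5ps = -327 + 7ps, so ps = 641/12.
Buyers pay pb = 641/12 − 3 = 605/12; q' = -327 + 7·(641/12) = 563/12.
Buyers' price falls by p* − pb = 313/6 − 605/12 = 1.75; sellers' price rises by ps − p* = 641/12 − 313/6 = 1.25.
So consumers capture 1.75/3 = 7/12 of each unit of subsidy.

Consumer share = 7/12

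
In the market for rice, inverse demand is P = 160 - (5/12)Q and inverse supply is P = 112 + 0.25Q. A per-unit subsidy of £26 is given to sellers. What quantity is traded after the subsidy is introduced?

Q' = 111

Pre-subsidy: 160 - (5/12)Q = 112 + 0.25Q gives Q* = 72 and P* = 130.
With the subsidy, sellers receive Ps = Pb + 26 for each unit, where Pb is the price buyers pay.
On the curves, Pb = 160 - (5/12)Q and Ps = 112 + 0.25Q; the wedge Ps − Pb = 26 gives 112 + 0.25Q − (160 - (5/12)Q) = 26, so Q' = 111.
Then Pb = 160 − (5/12)·111 = 113.75 and Ps = 112 + 0.25·111 = 139.75.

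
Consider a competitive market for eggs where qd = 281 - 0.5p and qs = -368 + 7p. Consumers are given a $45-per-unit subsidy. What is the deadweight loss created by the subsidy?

Deadweight loss = $472.5

Pre-subsidy: 281 - 0.5p = -368 + 7p gives p* = 1298/15, q* = 3566/15.
With the rebate, buyers effectively pay pb = ps − 45, where ps is the price sellers receive.
Demand in terms of ps becomes qd = 281 − 0.5(ps − 45) = 303.5 - 0.5ps. Setting this equal to supply: 303.5 - 0.5ps = -368 + 7ps, so ps = 1343/15.
Buyers pay pb = 1343/15 − 45 = 668/15; q' = -368 + 7·(1343/15) = 3881/15.
The subsidy expands output by 3881/15 − 3566/15 = 21 past the efficient level; on those units the gap between marginal cost and willingness to pay runs from 0 up to 45.
DWL = ½ × 45 × 21 = 472.5.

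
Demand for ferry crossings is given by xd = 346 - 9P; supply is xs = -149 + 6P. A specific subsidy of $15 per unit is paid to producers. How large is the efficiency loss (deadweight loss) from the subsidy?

Pre-subsidy: 346 - 9P = -149 + 6P gives P* = 33, x* = 49.
With the subsidy, sellers receive Ps = Pb + 15 for each unit, where Pb is the price buyers pay.
Supply in terms of Pb becomes xs = -149 + 6(Pb + 15) = -59 + 6Pb. Setting this equal to demand: 346 - 9Pb = -59 + 6Pb, so Pb = 27.
Sellers receive Ps = 27 + 15 = 42; x' = 346 − 9·27 = 103.
The subsidy expands output by 103 − 49 = 54 past the efficient level; on those units the gap between marginal cost and willingness to pay runs from 0 up to 15.
DWL = ½ × 15 × 54 = 405.

Deadweight loss = $405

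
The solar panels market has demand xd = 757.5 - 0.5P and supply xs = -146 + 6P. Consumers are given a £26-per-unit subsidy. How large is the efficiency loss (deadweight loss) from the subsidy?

Deadweight loss = £156

Pre-subsidy: 757.5 - 0.5P = -146 + 6P gives P* = 139, x* = 688.
With the rebate, buyers effectively pay Pb = Ps − 26, where Ps is the price sellers receive.
Demand in terms of Ps becomes xd = 757.5 − 0.5(Ps − 26) = 770.5 - 0.5Ps. Setting this equal to supply: 770.5 - 0.5Ps = -146 + 6Ps, so Ps = 141.
Buyers pay Pb = 141 − 26 = 115; x' = -146 + 6·141 = 700.
The subsidy expands output by 700 − 688 = 12 past the efficient level; on those units the gap between marginal cost and willingness to pay runs from 0 up to 26.
DWL = ½ × 26 × 12 = 156.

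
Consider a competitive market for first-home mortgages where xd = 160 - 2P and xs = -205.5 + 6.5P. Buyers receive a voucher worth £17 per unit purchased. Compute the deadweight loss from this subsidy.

Deadweight loss = £221

Pre-subsidy: 160 - 2P = -205.5 + 6.5P gives P* = 43, x* = 74.
With the rebate, buyers effectively pay Pb = Ps − 17, where Ps is the price sellers receive.
Demand in terms of Ps becomes xd = 160 − 2(Ps − 17) = 194 - 2Ps. Setting this equal to supply: 194 - 2Ps = -205.5 + 6.5Ps, so Ps = 47.
Buyers pay Pb = 47 − 17 = 30; x' = -205.5 + 6.5·47 = 100.
The subsidy expands output by 100 − 74 = 26 past the efficient level; on those units the gap between marginal cost and willingness to pay runs from 0 up to 17.
DWL = ½ × 17 × 26 = 221.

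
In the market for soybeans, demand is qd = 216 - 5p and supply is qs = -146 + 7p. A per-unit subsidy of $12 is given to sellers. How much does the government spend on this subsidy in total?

Government cost = $1202

Pre-subsidy: 216 - 5p = -146 + 7p gives p* = 181/6, q* = 391/6.
With the subsidy, sellers receive ps = pb + 12 for each unit, where pb is the price buyers pay.
Supply in terms of pb becomes qs = -146 + 7(pb + 12) = -62 + 7pb. Setting this equal to demand: 216 - 5pb = -62 + 7pb, so pb = 139/6.
Sellers receive ps = 139/6 + 12 = 211/6; q' = 216 − 5·(139/6) = 601/6.
Government outlay = subsidy × quantity = 12 × 601/6 = 1202.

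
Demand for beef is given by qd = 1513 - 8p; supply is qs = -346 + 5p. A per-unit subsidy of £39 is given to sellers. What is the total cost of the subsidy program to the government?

Pre-subsidy: 1513 - 8p = -346 + 5p gives p* = 143, q* = 369.
With the subsidy, sellers receive ps = pb + 39 for each unit, where pb is the price buyers pay.
Supply in terms of pb becomes qs = -346 + 5(pb + 39) = -151 + 5pb. Setting this equal to demand: 1513 - 8pb = -151 + 5pb, so pb = 128.
Sellers receive ps = 128 + 39 = 167; q' = 1513 − 8·128 = 489.
Government outlay = subsidy × quantity = 39 × 489 = 19071.

Government cost = £19071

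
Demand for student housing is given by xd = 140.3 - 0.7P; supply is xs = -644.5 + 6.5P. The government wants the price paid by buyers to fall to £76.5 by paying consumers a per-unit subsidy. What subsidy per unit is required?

At a buyer price of 76.5, quantity demanded is 140.3 − 0.7·76.5 = 86.75.
Sellers supply 86.75 only when they receive Ps with -644.5 + 6.5·Ps = 86.75, i.e. Ps = 112.5.
s = Ps − Pb = 112.5 − 76.5 = 36.

Required subsidy s = £36 per unit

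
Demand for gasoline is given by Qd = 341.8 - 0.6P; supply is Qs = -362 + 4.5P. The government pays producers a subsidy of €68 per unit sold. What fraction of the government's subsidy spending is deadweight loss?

DWL / government spending = 18/295

Pre-subsidy: 341.8 - 0.6P = -362 + 4.5P gives P* = 138, Q* = 259.
With the subsidy, sellers receive Ps = Pb + 68 for each unit, where Pb is the price buyers pay.
Supply in terms of Pb becomes Qs = -362 + 4.5(Pb + 68) = -56 + 4.5Pb. Setting this equal to demand: 341.8 - 0.6Pb = -56 + 4.5Pb, so Pb = 78.
Sellers receive Ps = 78 + 68 = 146; Q' = 341.8 − 0.6·78 = 295.
ΔCS = ½(259 + 295)(138 − 78) = 16620; ΔPS = ½(259 + 295)(146 − 138) = 2216.
Government spending = 68 × 295 = 20060.
DWL = ½ × 68 × (295 − 259) = 1224; fraction = 1224 / 20060 = 18/295.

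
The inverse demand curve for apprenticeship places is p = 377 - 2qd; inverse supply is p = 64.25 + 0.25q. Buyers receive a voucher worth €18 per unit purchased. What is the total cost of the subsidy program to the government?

Pre-subsidy: 377 - 2q = 64.25 + 0.25q gives q* = 139 and p* = 99.
With the rebate, buyers effectively pay pb = ps − 18, where ps is the price sellers receive.
On the curves, pb = 377 - 2q and ps = 64.25 + 0.25q; the wedge ps − pb = 18 gives 64.25 + 0.25q − (377 - 2q) = 18, so q' = 147.
Then pb = 377 − 2·147 = 83 and ps = 64.25 + 0.25·147 = 101.
Government outlay = subsidy × quantity = 18 × 147 = 2646.

Government cost = €2646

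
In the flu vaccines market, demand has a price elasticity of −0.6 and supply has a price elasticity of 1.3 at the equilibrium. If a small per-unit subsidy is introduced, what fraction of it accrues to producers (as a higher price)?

For a small subsidy around the equilibrium, the benefit split depends on the relative slopes, which at a point are proportional to the elasticities.
Buyer share = εs/(εs + |εd|) = 1.3/(1.3 + 0.6) = 13/19; seller share = |εd|/(εs + |εd|) = 6/19.
So producers capture 6/19 of the subsidy.

Producer share = 6/19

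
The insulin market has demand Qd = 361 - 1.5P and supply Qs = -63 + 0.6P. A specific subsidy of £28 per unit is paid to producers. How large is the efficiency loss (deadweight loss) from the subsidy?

Deadweight loss = £168

Pre-subsidy: 361 - 1.5P = -63 + 0.6P gives P* = 4240/21, Q* = 407/7.
With the subsidy, sellers receive Ps = Pb + 28 for each unit, where Pb is the price buyers pay.
Supply in terms of Pb becomes Qs = -63 + 0.6(Pb + 28) = -46.2 + 0.6Pb. Setting this equal to demand: 361 - 1.5Pb = -46.2 + 0.6Pb, so Pb = 4072/21.
Sellers receive Ps = 4072/21 + 28 = 4660/21; Q' = 361 − 1.5·(4072/21) = 491/7.
The subsidy expands output by 491/7 − 407/7 = 12 past the efficient level; on those units the gap between marginal cost and willingness to pay runs from 0 up to 28.
DWL = ½ × 28 × 12 = 168.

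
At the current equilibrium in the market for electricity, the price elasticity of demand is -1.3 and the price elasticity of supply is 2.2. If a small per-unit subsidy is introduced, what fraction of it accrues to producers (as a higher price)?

Producer share = 13/35

For a small subsidy around the equilibrium, the benefit split depends on the relative slopes, which at a point are proportional to the elasticities.
Buyer share = εs/(εs + |εd|) = 2.2/(2.2 + 1.3) = 22/35; seller share = |εd|/(εs + |εd|) = 13/35.
So producers capture 13/35 of the subsidy.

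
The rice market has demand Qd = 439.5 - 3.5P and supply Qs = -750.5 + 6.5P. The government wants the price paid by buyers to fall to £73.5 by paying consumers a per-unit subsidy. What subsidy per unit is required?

Required subsidy s = £70 per unit

At a buyer price of 73.5, quantity demanded is 439.5 − 3.5·73.5 = 182.25.
Sellers supply 182.25 only when they receive Ps with -750.5 + 6.5·Ps = 182.25, i.e. Ps = 143.5.
s = Ps − Pb = 143.5 − 73.5 = 70.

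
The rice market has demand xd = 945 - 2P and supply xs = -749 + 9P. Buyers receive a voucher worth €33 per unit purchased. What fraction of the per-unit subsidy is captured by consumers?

Pre-subsidy: 945 - 2P = -749 + 9P gives P* = 154, x* = 637.
With the rebate, buyers effectively pay Pb = Ps − 33, where Ps is the price sellers receive.
Demand in terms of Ps becomes xd = 945 − 2(Ps − 33) = 1011 - 2Ps. Setting this equal to supply: 1011 - 2Ps = -749 + 9Ps, so Ps = 160.
Buyers pay Pb = 160 − 33 = 127; x' = -749 + 9·160 = 691.
Buyers' price falls by P* − Pb = 154 − 127 = 27; sellers' price rises by Ps − P* = 160 − 154 = 6.
So consumers capture 27/33 = 9/11 of each unit of subsidy.

Consumer share = 9/11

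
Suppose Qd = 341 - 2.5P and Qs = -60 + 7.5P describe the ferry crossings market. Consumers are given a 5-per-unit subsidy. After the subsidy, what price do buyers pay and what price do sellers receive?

Buyers pay 36.35; sellers receive 41.35

Pre-subsidy: 341 - 2.5P = -60 + 7.5P gives P* = 40.1, Q* = 240.75.
With the rebate, buyers effectively pay Pb = Ps − 5, where Ps is the price sellers receive.
Demand in terms of Ps becomes Qd = 341 − 2.5(Ps − 5) = 353.5 - 2.5Ps. Setting this equal to supply: 353.5 - 2.5Ps = -60 + 7.5Ps, so Ps = 41.35.
Buyers pay Pb = 41.35 − 5 = 36.35; Q' = -60 + 7.5·41.35 = 250.125.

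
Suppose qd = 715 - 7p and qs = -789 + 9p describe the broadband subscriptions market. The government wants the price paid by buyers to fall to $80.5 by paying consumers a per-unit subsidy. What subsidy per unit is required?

At a buyer price of 80.5, quantity demanded is 715 − 7·80.5 = 151.5.
Sellers supply 151.5 only when they receive ps with -789 + 9·ps = 151.5, i.e. ps = 104.5.
s = ps − pb = 104.5 − 80.5 = 24.

Required subsidy s = $24 per unit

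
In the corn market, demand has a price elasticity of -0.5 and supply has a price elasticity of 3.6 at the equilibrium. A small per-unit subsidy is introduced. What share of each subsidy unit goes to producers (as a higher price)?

Producer share = 5/41

For a small subsidy around the equilibrium, the benefit split depends on the relative slopes, which at a point are proportional to the elasticities.
Buyer share = εs/(εs + |εd|) = 3.6/(3.6 + 0.5) = 36/41; seller share = |εd|/(εs + |εd|) = 5/41.
So producers capture 5/41 of the subsidy.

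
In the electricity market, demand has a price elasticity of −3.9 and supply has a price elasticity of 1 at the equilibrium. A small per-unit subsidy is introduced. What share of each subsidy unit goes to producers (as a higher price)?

For a small subsidy around the equilibrium, the benefit split depends on the relative slopes, which at a point are proportional to the elasticities.
Buyer share = εs/(εs + |εd|) = 1/(1 + 3.9) = 10/49; seller share = |εd|/(εs + |εd|) = 39/49.
So producers capture 39/49 of the subsidy.

Producer share = 39/49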